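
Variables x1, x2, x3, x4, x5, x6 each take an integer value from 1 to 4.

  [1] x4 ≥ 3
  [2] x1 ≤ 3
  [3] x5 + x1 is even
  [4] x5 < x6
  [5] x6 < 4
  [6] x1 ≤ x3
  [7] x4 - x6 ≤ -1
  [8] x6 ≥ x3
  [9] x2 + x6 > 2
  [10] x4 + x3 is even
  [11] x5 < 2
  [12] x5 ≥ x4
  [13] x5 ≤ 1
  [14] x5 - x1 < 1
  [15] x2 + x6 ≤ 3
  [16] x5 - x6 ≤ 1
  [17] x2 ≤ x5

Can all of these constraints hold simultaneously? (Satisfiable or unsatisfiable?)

From constraint 1: x4 ≥ 3. From constraints 12 and 13: x4 ≤ x5 and x5 ≤ 1, so x4 ≤ 1. But 1 < 3, so no value of x4 works.

Unsatisfiable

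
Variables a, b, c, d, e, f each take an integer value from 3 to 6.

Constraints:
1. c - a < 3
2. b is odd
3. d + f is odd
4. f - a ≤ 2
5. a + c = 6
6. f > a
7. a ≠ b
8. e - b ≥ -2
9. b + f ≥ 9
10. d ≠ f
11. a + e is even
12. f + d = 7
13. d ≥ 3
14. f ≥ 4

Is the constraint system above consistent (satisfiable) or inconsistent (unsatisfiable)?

Take a = 3, b = 5, c = 3, d = 3, e = 3, f = 4. Then constraint 1: c - a = 0; constraint 4: f - a = 1, and every other listed constraint is also met.

Satisfiable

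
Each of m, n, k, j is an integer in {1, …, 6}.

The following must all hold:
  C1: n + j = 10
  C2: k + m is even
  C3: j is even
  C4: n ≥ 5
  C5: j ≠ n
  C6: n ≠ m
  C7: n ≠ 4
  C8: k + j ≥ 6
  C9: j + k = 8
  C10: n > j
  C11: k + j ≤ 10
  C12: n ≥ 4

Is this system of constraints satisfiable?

The assignment m = 2, n = 6, k = 4, j = 4 works:
  constraint 1 holds since n + j = 10.
  constraint 8 holds since k + j = 8.
The rest check out directly.

Satisfiable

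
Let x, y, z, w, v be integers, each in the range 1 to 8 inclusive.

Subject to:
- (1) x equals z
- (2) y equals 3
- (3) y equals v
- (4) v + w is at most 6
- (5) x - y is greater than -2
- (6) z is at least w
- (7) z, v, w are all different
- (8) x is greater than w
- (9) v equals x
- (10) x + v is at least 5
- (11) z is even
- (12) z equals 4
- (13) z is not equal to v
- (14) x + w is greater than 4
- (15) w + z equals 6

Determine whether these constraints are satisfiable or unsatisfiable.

Constraint 2 fixes y = 3 and constraint 12 fixes z = 4. Constraints 1, 3, and 9 give y = v = x = z, so y = z. But 3 ≠ 4 — contradiction.

Unsatisfiable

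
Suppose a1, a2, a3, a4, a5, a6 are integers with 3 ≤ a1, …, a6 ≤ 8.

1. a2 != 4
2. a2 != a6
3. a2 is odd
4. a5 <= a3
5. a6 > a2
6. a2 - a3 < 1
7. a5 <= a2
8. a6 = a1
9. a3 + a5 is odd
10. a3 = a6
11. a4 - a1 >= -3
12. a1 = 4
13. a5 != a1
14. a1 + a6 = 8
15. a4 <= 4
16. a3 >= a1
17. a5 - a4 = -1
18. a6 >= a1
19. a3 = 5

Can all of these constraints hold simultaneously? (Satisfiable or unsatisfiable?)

Constraint 19 fixes a3 = 5 and constraint 12 fixes a1 = 4. Constraints 8 and 10 give a3 = a6 = a1, so a3 = a1. But 5 ≠ 4 — contradiction.

Unsatisfiable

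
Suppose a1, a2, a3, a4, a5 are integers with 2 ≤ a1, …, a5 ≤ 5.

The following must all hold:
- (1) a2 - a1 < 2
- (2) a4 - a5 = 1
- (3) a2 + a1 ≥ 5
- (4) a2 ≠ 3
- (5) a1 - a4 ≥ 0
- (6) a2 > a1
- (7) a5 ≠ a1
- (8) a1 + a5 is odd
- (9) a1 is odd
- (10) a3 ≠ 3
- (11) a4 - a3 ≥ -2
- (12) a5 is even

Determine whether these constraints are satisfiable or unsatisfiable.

Satisfiable

The assignment a1 = 3, a2 = 4, a3 = 2, a4 = 3, a5 = 2 works:
  constraint 1 holds since a2 - a1 = 1.
  constraint 2 holds since a4 - a5 = 1.
The rest check out directly.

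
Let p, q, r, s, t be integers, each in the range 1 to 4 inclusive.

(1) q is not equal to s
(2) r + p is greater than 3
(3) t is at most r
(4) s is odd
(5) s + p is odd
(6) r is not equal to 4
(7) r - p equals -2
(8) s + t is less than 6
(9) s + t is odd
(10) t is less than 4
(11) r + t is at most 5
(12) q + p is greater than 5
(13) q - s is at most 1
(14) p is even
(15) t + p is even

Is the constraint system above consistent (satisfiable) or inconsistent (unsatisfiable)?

Satisfiable

Try p = 4, q = 2, r = 2, s = 1, t = 2.
Check constraint 2: r + p = 6; constraint 7: r - p = -2; constraint 8: s + t = 3. The remaining constraints are straightforward to verify.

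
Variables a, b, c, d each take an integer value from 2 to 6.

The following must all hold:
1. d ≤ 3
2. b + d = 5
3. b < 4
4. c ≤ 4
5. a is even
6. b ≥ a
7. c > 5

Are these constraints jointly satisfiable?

From constraint 7: c ≥ 6. From constraint 4: c ≤ 4. But 4 < 6, so no value of c works.

Unsatisfiable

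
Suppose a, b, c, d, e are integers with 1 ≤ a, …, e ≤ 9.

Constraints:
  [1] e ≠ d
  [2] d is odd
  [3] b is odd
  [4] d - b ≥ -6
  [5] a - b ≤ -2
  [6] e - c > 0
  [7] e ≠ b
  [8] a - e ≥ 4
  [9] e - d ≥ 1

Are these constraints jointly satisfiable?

Unsatisfiable

Constraints 4, 5, 8, and 9 give d − b ≥ -6, b − a ≥ 2, a − e ≥ 4, e − d ≥ 1.
Adding all 4 inequalities: the left sides telescope to 0, and the right sides sum to (-6) + 2 + 4 + 1 = 1. So 0 ≥ 1, which is false.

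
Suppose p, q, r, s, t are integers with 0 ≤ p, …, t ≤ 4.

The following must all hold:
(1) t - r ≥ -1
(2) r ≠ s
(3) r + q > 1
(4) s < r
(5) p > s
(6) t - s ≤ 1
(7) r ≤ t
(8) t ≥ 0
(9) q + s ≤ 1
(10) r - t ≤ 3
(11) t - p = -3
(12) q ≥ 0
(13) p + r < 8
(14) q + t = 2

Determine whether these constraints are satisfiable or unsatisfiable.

One satisfying assignment is p = 4, q = 1, r = 1, s = 0, t = 1.
For the less obvious constraints — constraint 1: t - r = 0; constraint 3: r + q = 2; constraint 6: t - s = 1 — and the others hold by inspection.

Satisfiable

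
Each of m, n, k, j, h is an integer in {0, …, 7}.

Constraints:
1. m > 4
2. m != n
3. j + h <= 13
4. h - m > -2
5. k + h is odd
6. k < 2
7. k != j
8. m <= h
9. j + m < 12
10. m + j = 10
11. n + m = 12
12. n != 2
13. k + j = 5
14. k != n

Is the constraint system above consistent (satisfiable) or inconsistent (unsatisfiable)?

Satisfiable

Try m = 5, n = 7, k = 0, j = 5, h = 5.
Check constraint 3: j + h = 10; constraint 4: h - m = 0; constraint 9: j + m = 10. The remaining constraints are straightforward to verify.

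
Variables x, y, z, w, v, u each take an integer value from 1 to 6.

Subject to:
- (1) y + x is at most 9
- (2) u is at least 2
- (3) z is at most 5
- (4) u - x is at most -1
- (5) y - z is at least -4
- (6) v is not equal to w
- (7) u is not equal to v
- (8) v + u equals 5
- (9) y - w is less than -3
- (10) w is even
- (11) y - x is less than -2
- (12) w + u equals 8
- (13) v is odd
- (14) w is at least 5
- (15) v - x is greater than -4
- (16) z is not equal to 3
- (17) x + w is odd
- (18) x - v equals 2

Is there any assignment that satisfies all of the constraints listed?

The assignment x = 5, y = 2, z = 5, w = 6, v = 3, u = 2 works:
  constraint 1 holds since y + x = 7.
  constraint 4 holds since u - x = -3.
  constraint 5 holds since y - z = -3.
The rest check out directly.

Satisfiable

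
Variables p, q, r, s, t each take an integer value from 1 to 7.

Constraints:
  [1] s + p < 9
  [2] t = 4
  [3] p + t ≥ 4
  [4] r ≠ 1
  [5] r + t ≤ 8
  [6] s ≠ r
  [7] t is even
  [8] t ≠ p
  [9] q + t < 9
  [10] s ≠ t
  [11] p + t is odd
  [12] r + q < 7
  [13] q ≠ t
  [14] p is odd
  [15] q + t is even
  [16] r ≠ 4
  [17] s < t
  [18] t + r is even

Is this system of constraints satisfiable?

Satisfiable

Setting (p, q, r, s, t) = (3, 2, 2, 3, 4) satisfies everything: constraint 1: s + p = 6; constraint 3: p + t = 7, and the others follow.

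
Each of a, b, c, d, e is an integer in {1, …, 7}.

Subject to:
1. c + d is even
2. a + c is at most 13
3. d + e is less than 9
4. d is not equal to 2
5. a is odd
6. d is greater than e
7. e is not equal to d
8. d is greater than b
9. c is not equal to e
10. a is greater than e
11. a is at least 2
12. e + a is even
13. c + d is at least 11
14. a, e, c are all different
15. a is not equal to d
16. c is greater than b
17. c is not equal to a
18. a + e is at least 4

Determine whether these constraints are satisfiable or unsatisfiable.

One satisfying assignment is a = 3, b = 4, c = 7, d = 7, e = 1.
For the less obvious constraints — constraint 2: a + c = 10; constraint 3: d + e = 8 — and the others hold by inspection.

Satisfiable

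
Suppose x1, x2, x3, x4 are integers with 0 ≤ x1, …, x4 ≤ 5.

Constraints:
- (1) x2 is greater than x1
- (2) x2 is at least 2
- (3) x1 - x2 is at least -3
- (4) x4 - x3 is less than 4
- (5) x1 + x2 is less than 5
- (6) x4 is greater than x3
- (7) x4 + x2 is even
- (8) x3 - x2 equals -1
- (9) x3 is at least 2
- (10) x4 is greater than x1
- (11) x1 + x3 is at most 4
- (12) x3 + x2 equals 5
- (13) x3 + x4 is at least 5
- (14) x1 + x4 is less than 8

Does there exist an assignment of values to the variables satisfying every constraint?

Setting (x1, x2, x3, x4) = (0, 3, 2, 5) satisfies everything: constraint 3: x1 - x2 = -3; constraint 4: x4 - x3 = 3; constraint 5: x1 + x2 = 3, and the others follow.

Satisfiable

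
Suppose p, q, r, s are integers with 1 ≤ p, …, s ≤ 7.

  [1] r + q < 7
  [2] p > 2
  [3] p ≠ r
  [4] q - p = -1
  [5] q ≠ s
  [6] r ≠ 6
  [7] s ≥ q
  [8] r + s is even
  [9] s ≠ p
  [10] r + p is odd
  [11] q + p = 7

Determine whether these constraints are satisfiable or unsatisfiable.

Satisfiable

The assignment p = 4, q = 3, r = 1, s = 5 works:
  constraint 1 holds since r + q = 4.
  constraint 4 holds since q - p = -1.
The rest check out directly.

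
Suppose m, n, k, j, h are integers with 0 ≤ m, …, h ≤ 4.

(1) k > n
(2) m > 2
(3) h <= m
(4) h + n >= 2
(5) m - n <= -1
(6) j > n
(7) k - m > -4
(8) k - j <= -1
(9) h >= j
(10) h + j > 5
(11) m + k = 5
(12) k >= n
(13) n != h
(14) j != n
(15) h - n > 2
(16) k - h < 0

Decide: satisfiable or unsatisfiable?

Constraints 1, 3, 5, 8, and 9 give h ≤ m, m < n, n < k, k < j, j ≤ h. Chaining: h ≤ m < n < k < j ≤ h, which forces h < h — impossible.

Unsatisfiable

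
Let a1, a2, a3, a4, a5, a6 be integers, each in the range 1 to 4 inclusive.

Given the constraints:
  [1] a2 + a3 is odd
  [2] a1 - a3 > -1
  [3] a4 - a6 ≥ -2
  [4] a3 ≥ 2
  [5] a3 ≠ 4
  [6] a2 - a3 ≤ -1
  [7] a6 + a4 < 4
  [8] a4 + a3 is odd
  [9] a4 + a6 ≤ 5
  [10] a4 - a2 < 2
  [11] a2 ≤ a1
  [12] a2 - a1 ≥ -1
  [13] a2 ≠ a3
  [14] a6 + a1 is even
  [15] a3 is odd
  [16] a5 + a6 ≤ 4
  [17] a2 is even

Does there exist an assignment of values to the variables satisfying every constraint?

Satisfiable

Setting (a1, a2, a3, a4, a5, a6) = (3, 2, 3, 2, 2, 1) satisfies everything: constraint 2: a1 - a3 = 0; constraint 3: a4 - a6 = 1, and the others follow.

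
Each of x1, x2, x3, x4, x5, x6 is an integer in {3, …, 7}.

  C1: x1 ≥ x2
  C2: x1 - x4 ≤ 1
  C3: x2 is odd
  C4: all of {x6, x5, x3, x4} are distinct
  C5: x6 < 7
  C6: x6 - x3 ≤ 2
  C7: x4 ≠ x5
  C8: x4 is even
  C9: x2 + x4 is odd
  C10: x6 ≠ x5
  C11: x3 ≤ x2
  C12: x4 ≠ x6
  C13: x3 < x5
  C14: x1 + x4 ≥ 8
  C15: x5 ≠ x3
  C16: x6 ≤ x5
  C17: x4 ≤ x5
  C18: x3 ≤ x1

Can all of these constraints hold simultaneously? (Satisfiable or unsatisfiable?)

The assignment x1 = 4, x2 = 3, x3 = 3, x4 = 6, x5 = 7, x6 = 5 works:
  constraint 2 holds since x1 - x4 = -2.
  constraint 6 holds since x6 - x3 = 2.
  constraint 14 holds since x1 + x4 = 10.
The rest check out directly.

Satisfiable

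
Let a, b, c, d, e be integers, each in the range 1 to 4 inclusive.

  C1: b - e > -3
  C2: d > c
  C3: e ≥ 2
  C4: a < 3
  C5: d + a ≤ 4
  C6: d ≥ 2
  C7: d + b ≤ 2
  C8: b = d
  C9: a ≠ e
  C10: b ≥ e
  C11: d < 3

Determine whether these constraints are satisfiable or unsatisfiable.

From constraint 6: d ≥ 2. From constraints 3 and 10: b ≥ e ≥ 2. Hence d + b ≥ 4. But constraint 7 requires d + b ≤ 2, and 2 < 4. Contradiction.

Unsatisfiable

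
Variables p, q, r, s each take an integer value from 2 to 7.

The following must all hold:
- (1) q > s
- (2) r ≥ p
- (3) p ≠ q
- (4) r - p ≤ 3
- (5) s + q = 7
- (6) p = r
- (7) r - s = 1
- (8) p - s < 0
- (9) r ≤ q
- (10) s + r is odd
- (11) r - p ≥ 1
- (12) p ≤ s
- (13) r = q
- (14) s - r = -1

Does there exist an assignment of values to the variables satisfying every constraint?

From constraints 6 and 13, p = r = q, so p = q. But constraint 3 says p ≠ q. Contradiction.

Unsatisfiable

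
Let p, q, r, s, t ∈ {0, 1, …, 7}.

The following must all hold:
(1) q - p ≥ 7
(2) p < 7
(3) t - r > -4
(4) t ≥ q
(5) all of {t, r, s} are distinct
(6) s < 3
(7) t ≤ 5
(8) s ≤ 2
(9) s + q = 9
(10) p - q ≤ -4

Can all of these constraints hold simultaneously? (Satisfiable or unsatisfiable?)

Unsatisfiable

From constraint 8: s ≤ 2. From constraints 4 and 7: q ≤ t ≤ 5. Hence s + q ≤ 7. But constraint 9 requires s + q = 9, and 9 > 7. Contradiction.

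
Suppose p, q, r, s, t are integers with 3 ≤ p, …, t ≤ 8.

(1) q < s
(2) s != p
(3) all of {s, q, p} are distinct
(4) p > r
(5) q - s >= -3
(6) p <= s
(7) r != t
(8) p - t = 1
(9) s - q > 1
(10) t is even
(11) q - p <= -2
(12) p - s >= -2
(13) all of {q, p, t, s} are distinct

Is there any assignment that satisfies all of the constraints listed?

Satisfiable

Take p = 7, q = 5, r = 3, s = 8, t = 6. Then constraint 5: q - s = -3; constraint 8: p - t = 1, and every other listed constraint is also met.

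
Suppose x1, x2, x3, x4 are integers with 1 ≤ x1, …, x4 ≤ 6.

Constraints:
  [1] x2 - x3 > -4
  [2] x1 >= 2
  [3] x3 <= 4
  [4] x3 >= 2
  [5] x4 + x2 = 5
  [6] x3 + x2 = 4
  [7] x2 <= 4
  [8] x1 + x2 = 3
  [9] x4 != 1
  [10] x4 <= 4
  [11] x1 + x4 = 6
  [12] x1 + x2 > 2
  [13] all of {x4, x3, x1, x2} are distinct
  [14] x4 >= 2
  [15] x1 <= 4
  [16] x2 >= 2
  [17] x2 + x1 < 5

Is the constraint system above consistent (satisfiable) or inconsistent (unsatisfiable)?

Constraints 2, 3, 4, 7, 10, 14, 15, and 16 confine each of x4, x3, x1, x2 to the 3 values {2, …, 4}.
Constraint 13 requires all 4 of them to be distinct, but only 3 values are available — impossible by the pigeonhole principle.

Unsatisfiable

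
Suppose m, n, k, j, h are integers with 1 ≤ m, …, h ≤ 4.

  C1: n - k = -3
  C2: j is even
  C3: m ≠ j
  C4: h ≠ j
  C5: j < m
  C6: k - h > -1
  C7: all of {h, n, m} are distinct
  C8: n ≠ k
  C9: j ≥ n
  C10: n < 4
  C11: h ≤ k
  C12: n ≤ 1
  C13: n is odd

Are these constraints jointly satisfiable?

Satisfiable

Take m = 4, n = 1, k = 4, j = 2, h = 3. Then constraint 1: n - k = -3; constraint 6: k - h = 1; constraint 7: values 3, 1, 4 are distinct, and every other listed constraint is also met.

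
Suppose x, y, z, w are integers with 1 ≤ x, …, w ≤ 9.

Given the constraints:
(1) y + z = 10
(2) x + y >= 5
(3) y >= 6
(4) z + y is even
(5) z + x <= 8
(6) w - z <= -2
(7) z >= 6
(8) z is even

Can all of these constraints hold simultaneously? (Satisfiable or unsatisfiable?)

Unsatisfiable

From constraint 3: y ≥ 6. From constraint 7: z ≥ 6. Hence y + z ≥ 12. But constraint 1 requires y + z = 10, and 10 < 12. Contradiction.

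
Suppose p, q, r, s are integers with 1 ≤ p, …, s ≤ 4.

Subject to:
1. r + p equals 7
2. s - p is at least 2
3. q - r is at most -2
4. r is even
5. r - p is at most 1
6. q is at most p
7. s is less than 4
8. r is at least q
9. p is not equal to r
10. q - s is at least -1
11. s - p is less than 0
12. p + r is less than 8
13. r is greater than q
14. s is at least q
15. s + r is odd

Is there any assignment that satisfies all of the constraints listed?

Constraints 2, 3, 5, and 10 give r − q ≥ 2, q − s ≥ -1, s − p ≥ 2, p − r ≥ -1.
Adding all 4 inequalities: the left sides telescope to 0, and the right sides sum to 2 + (-1) + 2 + (-1) = 2. So 0 ≥ 2, which is false.

Unsatisfiable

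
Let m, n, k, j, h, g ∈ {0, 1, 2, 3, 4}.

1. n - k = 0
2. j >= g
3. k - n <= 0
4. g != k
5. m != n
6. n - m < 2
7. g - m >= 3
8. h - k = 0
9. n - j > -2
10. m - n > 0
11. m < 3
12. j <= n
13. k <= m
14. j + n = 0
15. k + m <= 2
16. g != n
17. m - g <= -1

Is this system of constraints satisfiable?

Constraints 2, 10, 12, and 17 give g ≤ j, j ≤ n, n < m, m < g. Chaining: g ≤ j ≤ n < m < g, which forces g < g — impossible.

Unsatisfiable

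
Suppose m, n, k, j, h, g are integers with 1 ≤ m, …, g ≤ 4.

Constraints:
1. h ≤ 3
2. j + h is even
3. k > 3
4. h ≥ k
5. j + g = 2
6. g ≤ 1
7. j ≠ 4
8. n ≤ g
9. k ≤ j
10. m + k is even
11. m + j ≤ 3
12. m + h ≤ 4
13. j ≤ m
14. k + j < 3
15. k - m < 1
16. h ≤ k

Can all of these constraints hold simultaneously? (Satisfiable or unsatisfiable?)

From constraint 3: k ≥ 4. From constraints 1 and 4: k ≤ h and h ≤ 3, so k ≤ 3. But 3 < 4, so no value of k works.

Unsatisfiable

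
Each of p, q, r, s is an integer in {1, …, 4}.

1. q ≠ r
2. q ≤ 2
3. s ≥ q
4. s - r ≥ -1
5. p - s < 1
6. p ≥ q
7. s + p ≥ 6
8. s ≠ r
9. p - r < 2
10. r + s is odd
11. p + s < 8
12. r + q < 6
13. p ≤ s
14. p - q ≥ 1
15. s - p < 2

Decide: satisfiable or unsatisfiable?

One satisfying assignment is p = 3, q = 1, r = 4, s = 3.
For the less obvious constraints — constraint 4: s - r = -1; constraint 5: p - s = 0 — and the others hold by inspection.

Satisfiable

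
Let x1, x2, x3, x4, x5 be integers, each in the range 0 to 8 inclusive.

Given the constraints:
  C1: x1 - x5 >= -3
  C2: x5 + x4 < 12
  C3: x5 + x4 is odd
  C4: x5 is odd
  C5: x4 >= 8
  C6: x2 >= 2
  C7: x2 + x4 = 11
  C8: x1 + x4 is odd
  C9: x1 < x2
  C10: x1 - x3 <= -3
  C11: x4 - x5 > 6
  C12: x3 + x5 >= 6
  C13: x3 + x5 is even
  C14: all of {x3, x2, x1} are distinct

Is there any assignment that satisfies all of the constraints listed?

Satisfiable

One satisfying assignment is x1 = 1, x2 = 3, x3 = 5, x4 = 8, x5 = 1.
For the less obvious constraints — constraint 1: x1 - x5 = 0; constraint 2: x5 + x4 = 9 — and the others hold by inspection.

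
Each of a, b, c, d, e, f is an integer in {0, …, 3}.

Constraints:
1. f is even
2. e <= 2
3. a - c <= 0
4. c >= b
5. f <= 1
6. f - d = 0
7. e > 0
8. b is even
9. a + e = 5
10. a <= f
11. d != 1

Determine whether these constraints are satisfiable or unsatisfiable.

Unsatisfiable

From constraints 5 and 10: a ≤ f ≤ 1. From constraint 2: e ≤ 2. Hence a + e ≤ 3. But constraint 9 requires a + e = 5, and 5 > 3. Contradiction.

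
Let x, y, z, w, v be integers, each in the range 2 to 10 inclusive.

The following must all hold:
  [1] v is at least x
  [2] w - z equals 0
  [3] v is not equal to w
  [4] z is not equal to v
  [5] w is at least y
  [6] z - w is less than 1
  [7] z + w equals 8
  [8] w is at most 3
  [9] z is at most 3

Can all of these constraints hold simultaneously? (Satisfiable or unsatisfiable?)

Unsatisfiable

From constraint 9: z ≤ 3. From constraint 8: w ≤ 3. Hence z + w ≤ 6. But constraint 7 requires z + w = 8, and 8 > 6. Contradiction.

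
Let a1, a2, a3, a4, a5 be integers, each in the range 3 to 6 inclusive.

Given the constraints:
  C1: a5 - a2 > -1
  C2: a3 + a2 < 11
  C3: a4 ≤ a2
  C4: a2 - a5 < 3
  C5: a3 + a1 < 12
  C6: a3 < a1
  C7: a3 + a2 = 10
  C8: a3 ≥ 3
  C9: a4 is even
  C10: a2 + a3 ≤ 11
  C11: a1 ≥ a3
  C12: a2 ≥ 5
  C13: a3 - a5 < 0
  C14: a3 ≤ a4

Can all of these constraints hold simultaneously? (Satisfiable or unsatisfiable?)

Setting (a1, a2, a3, a4, a5) = (5, 6, 4, 6, 6) satisfies everything: constraint 1: a5 - a2 = 0; constraint 2: a3 + a2 = 10, and the others follow.

Satisfiable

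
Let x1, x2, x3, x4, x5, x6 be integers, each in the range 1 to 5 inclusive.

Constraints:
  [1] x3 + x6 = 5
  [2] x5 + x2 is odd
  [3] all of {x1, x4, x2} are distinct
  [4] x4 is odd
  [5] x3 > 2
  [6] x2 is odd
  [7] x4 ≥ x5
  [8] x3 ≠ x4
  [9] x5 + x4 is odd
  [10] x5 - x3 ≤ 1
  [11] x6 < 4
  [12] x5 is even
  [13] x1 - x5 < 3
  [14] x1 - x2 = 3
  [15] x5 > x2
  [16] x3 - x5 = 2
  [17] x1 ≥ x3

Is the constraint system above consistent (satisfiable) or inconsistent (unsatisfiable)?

Take x1 = 4, x2 = 1, x3 = 4, x4 = 3, x5 = 2, x6 = 1. Then constraint 1: x3 + x6 = 5; constraint 10: x5 - x3 = -2, and every other listed constraint is also met.

Satisfiable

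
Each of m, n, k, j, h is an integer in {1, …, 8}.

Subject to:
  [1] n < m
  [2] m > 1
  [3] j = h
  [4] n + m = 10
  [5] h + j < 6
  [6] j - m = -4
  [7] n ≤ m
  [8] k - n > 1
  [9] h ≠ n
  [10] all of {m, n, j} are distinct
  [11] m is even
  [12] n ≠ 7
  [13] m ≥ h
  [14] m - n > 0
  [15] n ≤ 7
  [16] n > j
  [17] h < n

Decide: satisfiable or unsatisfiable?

Setting (m, n, k, j, h) = (6, 4, 6, 2, 2) satisfies everything: constraint 4: n + m = 10; constraint 5: h + j = 4; constraint 6: j - m = -4, and the others follow.

Satisfiable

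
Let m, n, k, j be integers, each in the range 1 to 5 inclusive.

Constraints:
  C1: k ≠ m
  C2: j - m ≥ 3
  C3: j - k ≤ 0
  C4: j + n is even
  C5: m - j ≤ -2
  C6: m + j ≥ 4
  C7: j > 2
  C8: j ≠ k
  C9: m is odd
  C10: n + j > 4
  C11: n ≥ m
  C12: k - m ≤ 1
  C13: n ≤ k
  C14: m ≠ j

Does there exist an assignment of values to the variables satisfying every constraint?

Constraints 2, 3, and 12 give m − k ≥ -1, k − j ≥ 0, j − m ≥ 3.
Adding all 3 inequalities: the left sides telescope to 0, and the right sides sum to (-1) + 0 + 3 = 2. So 0 ≥ 2, which is false.

Unsatisfiable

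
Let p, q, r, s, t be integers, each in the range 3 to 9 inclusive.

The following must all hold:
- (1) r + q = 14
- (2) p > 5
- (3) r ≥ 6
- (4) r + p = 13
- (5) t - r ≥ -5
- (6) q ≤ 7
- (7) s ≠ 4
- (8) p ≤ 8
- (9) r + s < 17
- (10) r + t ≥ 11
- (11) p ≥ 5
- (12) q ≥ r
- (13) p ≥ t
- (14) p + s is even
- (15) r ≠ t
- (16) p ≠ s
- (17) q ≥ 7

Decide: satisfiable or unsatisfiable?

Try p = 6, q = 7, r = 7, s = 8, t = 5.
Check constraint 1: r + q = 14; constraint 4: r + p = 13. The remaining constraints are straightforward to verify.

Satisfiable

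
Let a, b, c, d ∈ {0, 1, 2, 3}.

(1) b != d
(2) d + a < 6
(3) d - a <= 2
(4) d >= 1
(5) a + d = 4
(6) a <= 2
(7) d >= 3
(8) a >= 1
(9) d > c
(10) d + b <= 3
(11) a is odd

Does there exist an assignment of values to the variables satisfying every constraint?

Try a = 1, b = 0, c = 1, d = 3.
Check constraint 2: d + a = 4; constraint 3: d - a = 2. The remaining constraints are straightforward to verify.

Satisfiable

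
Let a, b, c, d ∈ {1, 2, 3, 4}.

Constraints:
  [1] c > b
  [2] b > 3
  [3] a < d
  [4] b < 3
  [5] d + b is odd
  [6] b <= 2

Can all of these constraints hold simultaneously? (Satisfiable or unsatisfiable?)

Unsatisfiable

From constraint 2: b ≥ 4. From constraint 4: b ≤ 2. But 2 < 4, so no value of b works.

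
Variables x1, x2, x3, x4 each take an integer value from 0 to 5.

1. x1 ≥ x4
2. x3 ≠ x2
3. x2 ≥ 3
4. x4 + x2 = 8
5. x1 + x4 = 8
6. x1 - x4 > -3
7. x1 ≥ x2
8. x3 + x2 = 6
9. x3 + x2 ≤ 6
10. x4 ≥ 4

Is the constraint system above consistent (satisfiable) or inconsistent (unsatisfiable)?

Take x1 = 4, x2 = 4, x3 = 2, x4 = 4. Then constraint 4: x4 + x2 = 8; constraint 5: x1 + x4 = 8; constraint 6: x1 - x4 = 0, and every other listed constraint is also met.

Satisfiable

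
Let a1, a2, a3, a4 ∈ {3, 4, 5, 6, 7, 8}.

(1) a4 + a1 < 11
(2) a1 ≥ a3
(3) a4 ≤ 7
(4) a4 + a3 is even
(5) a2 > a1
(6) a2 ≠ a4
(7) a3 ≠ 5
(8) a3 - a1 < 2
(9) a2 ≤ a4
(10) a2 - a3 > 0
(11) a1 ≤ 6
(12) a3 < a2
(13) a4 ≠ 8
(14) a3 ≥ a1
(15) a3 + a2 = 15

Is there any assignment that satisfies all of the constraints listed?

Unsatisfiable

From constraints 2 and 11: a3 ≤ a1 ≤ 6. From constraints 3 and 9: a2 ≤ a4 ≤ 7. Hence a3 + a2 ≤ 13. But constraint 15 requires a3 + a2 = 15, and 15 > 13. Contradiction.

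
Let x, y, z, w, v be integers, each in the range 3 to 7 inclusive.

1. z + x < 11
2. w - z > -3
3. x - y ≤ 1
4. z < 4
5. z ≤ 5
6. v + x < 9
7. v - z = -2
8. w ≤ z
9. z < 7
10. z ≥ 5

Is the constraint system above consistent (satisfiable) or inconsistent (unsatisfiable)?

Unsatisfiable

From constraint 10: z ≥ 5. From constraint 4: z ≤ 3. But 3 < 5, so no value of z works.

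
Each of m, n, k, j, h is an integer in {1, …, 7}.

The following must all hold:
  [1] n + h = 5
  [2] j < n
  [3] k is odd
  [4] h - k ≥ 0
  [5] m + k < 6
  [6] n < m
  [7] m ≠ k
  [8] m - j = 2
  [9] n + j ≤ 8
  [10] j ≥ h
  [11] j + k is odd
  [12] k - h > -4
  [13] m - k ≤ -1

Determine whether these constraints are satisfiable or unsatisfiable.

Unsatisfiable

Constraints 2, 4, 6, 10, and 13 give h ≤ j, j < n, n < m, m < k, k ≤ h. Chaining: h ≤ j < n < m < k ≤ h, which forces h < h — impossible.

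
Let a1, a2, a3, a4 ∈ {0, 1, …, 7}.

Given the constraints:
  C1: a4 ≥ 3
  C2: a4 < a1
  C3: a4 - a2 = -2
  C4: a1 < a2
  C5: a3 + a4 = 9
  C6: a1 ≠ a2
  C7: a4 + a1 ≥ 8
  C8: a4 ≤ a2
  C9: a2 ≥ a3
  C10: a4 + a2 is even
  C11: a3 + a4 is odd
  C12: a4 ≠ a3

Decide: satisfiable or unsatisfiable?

Try a1 = 6, a2 = 7, a3 = 4, a4 = 5.
Check constraint 3: a4 - a2 = -2; constraint 5: a3 + a4 = 9; constraint 7: a4 + a1 = 11. The remaining constraints are straightforward to verify.

Satisfiable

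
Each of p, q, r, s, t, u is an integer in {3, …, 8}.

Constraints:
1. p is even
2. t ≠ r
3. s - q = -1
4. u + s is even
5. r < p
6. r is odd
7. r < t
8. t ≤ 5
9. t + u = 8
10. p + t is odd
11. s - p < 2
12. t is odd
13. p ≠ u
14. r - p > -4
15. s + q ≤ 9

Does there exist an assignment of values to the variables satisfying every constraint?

Setting (p, q, r, s, t, u) = (4, 4, 3, 3, 5, 3) satisfies everything: constraint 3: s - q = -1; constraint 9: t + u = 8; constraint 11: s - p = -1, and the others follow.

Satisfiable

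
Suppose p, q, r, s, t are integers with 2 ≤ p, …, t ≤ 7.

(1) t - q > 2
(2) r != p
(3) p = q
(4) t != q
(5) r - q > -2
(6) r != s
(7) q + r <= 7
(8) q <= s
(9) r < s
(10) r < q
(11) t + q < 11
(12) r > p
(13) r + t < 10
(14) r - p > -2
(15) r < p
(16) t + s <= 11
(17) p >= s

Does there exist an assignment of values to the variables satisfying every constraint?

Constraints 8, 10, 12, and 17 give q ≤ s, s ≤ p, p < r, r < q. Chaining: q ≤ s ≤ p < r < q, which forces q < q — impossible.

Unsatisfiable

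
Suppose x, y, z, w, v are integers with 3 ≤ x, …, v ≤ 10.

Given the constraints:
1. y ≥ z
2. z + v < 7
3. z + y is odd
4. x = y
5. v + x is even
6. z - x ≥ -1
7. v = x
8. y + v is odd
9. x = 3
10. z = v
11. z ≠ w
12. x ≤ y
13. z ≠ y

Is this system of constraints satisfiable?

From constraints 4, 7, and 10, z = v = x = y, so z = y. But constraint 13 says z ≠ y. Contradiction.

Unsatisfiable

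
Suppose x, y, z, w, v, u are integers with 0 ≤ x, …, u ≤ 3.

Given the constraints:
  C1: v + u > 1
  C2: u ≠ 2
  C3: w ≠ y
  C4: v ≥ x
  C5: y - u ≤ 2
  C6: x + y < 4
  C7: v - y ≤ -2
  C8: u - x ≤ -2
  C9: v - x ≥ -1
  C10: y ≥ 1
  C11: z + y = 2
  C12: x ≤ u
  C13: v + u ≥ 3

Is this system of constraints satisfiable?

Unsatisfiable

Constraints 5, 7, 8, and 9 give v − x ≥ -1, x − u ≥ 2, u − y ≥ -2, y − v ≥ 2.
Adding all 4 inequalities: the left sides telescope to 0, and the right sides sum to (-1) + 2 + (-2) + 2 = 1. So 0 ≥ 1, which is false.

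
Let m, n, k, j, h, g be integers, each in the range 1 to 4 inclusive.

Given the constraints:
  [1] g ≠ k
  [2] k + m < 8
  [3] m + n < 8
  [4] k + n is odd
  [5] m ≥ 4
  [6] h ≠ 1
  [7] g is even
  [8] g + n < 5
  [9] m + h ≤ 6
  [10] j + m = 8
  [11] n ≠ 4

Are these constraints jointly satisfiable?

Take m = 4, n = 2, k = 3, j = 4, h = 2, g = 2. Then constraint 2: k + m = 7; constraint 3: m + n = 6; constraint 8: g + n = 4, and every other listed constraint is also met.

Satisfiable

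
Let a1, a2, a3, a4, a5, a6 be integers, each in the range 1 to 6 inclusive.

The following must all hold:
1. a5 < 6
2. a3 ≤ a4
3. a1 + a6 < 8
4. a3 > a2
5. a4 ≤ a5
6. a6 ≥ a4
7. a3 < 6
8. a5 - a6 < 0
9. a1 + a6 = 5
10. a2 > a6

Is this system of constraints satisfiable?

Unsatisfiable

Constraints 2, 4, 6, and 10 give a6 < a2, a2 < a3, a3 ≤ a4, a4 ≤ a6. Chaining: a6 < a2 < a3 ≤ a4 ≤ a6, which forces a6 < a6 — impossible.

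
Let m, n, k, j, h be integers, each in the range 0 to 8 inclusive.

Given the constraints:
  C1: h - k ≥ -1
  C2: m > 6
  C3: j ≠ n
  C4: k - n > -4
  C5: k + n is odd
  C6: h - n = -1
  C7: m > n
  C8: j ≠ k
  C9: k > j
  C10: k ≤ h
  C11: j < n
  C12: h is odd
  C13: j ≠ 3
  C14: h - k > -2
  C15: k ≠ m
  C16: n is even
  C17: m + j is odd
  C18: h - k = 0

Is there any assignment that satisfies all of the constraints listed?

Setting (m, n, k, j, h) = (8, 6, 5, 1, 5) satisfies everything: constraint 1: h - k = 0; constraint 4: k - n = -1, and the others follow.

Satisfiable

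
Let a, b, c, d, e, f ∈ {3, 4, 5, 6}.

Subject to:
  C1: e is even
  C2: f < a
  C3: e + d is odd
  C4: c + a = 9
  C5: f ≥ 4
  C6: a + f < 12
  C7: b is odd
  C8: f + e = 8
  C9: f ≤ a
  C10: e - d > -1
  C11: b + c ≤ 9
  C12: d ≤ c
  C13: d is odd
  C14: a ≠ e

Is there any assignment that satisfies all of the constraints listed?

Satisfiable

Setting (a, b, c, d, e, f) = (6, 5, 3, 3, 4, 4) satisfies everything: constraint 4: c + a = 9; constraint 6: a + f = 10; constraint 8: f + e = 8, and the others follow.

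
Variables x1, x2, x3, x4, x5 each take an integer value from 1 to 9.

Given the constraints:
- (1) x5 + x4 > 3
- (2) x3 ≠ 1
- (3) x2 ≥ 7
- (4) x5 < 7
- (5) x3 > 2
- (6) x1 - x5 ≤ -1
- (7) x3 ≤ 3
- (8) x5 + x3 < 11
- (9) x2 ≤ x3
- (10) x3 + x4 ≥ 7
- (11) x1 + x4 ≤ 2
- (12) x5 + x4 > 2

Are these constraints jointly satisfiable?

From constraint 3: x2 ≥ 7. From constraints 7 and 9: x2 ≤ x3 and x3 ≤ 3, so x2 ≤ 3. But 3 < 7, so no value of x2 works.

Unsatisfiable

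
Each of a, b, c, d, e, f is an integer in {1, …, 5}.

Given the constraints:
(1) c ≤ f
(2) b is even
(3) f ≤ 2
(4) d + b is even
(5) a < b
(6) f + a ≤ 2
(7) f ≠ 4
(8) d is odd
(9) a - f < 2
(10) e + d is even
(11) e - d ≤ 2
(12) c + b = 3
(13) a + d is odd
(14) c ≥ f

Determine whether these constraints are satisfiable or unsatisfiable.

Unsatisfiable

Constraint 8 makes d odd and constraint 2 makes b even, so d + b must be odd. Constraint 4 says d + b is even — contradiction.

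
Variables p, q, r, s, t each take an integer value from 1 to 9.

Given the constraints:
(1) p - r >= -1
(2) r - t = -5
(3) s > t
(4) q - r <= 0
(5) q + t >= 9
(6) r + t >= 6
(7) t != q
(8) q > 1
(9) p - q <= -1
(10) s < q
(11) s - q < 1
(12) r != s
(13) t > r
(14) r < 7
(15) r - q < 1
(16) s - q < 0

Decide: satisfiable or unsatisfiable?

Constraints 3, 4, 13, and 16 give q ≤ r, r < t, t < s, s < q. Chaining: q ≤ r < t < s < q, which forces q < q — impossible.

Unsatisfiable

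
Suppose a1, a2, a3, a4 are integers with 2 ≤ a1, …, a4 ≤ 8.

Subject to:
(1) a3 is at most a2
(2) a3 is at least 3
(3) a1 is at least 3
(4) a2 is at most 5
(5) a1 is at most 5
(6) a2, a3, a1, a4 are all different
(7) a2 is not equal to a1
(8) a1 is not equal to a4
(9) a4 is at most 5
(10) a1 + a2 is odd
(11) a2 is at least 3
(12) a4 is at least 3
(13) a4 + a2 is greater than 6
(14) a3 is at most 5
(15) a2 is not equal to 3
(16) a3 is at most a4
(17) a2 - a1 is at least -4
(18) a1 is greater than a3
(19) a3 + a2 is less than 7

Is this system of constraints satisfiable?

Constraints 2, 3, 4, 5, 9, 11, 12, and 14 confine each of a2, a3, a1, a4 to the 3 values {3, …, 5}.
Constraint 6 requires all 4 of them to be distinct, but only 3 values are available — impossible by the pigeonhole principle.

Unsatisfiable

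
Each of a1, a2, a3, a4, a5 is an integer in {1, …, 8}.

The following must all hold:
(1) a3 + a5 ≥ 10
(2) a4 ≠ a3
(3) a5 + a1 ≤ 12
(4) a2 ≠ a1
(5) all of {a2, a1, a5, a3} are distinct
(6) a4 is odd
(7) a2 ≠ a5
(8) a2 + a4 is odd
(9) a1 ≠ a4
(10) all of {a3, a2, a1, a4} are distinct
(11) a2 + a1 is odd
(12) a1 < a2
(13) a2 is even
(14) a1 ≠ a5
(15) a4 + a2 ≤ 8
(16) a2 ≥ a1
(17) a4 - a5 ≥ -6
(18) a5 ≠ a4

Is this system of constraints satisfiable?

Satisfiable

Setting (a1, a2, a3, a4, a5) = (1, 4, 2, 3, 8) satisfies everything: constraint 1: a3 + a5 = 10; constraint 3: a5 + a1 = 9; constraint 15: a4 + a2 = 7, and the others follow.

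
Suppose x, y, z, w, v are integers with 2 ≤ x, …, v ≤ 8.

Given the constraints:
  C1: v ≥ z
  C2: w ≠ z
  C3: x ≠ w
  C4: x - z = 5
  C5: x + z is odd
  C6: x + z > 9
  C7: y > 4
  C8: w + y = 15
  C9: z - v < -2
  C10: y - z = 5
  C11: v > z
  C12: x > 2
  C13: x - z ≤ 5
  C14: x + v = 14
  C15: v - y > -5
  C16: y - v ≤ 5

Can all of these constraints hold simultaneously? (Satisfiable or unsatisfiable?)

Satisfiable

One satisfying assignment is x = 8, y = 8, z = 3, w = 7, v = 6.
For the less obvious constraints — constraint 4: x - z = 5; constraint 6: x + z = 11; constraint 8: w + y = 15 — and the others hold by inspection.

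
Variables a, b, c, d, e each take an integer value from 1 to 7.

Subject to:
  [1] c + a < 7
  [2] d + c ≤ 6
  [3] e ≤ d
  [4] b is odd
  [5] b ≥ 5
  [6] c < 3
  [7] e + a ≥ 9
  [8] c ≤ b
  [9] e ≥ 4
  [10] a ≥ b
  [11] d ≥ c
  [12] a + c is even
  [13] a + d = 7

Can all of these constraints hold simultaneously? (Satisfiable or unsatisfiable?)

Unsatisfiable

From constraints 5 and 10: a ≥ b ≥ 5. From constraints 3 and 9: d ≥ e ≥ 4. Hence a + d ≥ 9. But constraint 13 requires a + d = 7, and 7 < 9. Contradiction.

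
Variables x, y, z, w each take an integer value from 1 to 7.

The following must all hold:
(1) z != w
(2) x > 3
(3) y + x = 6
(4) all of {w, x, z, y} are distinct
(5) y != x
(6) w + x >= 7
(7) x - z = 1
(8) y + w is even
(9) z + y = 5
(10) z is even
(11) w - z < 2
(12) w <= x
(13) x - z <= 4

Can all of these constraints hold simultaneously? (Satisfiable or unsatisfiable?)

Satisfiable

One satisfying assignment is x = 5, y = 1, z = 4, w = 3.
For the less obvious constraints — constraint 3: y + x = 6; constraint 6: w + x = 8; constraint 7: x - z = 1 — and the others hold by inspection.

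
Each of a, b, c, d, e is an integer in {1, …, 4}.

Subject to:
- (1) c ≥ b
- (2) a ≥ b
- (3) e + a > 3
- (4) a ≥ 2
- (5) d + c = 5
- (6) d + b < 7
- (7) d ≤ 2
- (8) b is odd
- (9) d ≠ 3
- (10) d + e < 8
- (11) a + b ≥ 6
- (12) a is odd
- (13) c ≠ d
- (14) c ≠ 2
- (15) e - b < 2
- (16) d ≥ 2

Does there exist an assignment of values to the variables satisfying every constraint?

Satisfiable

The assignment a = 3, b = 3, c = 3, d = 2, e = 3 works:
  constraint 3 holds since e + a = 6.
  constraint 5 holds since d + c = 5.
The rest check out directly.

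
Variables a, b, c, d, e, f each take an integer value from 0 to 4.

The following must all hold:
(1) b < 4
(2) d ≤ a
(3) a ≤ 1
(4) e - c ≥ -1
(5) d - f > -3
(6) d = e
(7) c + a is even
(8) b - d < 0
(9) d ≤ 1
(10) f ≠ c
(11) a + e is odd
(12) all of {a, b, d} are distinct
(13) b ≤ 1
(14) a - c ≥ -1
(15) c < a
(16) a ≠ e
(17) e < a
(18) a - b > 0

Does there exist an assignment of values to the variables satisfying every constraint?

Unsatisfiable

Constraints 3, 9, and 13 confine each of a, b, d to the 2 values {0, 1} (the domain already gives each ≥ 0).
Constraint 12 requires all 3 of them to be distinct, but only 2 values are available — impossible by the pigeonhole principle.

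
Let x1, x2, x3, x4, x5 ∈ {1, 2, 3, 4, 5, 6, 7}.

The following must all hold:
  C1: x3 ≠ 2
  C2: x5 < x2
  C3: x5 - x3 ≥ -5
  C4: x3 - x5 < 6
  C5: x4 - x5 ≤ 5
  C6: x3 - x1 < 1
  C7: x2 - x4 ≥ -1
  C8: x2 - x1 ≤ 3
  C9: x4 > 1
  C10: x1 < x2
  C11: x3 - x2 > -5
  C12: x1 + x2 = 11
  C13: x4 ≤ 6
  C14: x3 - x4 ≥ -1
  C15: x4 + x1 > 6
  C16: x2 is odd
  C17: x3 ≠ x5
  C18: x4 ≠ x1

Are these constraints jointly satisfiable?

The assignment x1 = 4, x2 = 7, x3 = 4, x4 = 5, x5 = 1 works:
  constraint 3 holds since x5 - x3 = -3.
  constraint 4 holds since x3 - x5 = 3.
The rest check out directly.

Satisfiable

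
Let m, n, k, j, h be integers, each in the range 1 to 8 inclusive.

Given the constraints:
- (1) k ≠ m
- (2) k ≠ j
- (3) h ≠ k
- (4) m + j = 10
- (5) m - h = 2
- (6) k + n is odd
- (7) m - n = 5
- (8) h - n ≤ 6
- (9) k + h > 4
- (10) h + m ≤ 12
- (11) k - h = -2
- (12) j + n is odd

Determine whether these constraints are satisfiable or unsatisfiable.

Satisfiable

Take m = 6, n = 1, k = 2, j = 4, h = 4. Then constraint 4: m + j = 10; constraint 5: m - h = 2, and every other listed constraint is also met.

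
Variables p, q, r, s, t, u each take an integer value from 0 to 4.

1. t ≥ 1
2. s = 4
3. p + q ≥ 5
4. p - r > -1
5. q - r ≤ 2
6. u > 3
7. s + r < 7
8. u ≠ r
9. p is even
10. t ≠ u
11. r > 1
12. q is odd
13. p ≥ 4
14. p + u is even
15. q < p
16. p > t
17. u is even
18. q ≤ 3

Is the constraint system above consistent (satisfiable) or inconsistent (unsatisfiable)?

Satisfiable

Take p = 4, q = 3, r = 2, s = 4, t = 3, u = 4. Then constraint 3: p + q = 7; constraint 4: p - r = 2; constraint 5: q - r = 1, and every other listed constraint is also met.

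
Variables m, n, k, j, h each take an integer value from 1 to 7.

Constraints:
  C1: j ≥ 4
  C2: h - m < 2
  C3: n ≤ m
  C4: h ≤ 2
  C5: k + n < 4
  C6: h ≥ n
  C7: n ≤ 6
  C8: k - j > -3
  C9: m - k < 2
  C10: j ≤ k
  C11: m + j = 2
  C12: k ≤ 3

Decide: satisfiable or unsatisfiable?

Unsatisfiable

From constraint 1: j ≥ 4. From constraints 10 and 12: j ≤ k and k ≤ 3, so j ≤ 3. But 3 < 4, so no value of j works.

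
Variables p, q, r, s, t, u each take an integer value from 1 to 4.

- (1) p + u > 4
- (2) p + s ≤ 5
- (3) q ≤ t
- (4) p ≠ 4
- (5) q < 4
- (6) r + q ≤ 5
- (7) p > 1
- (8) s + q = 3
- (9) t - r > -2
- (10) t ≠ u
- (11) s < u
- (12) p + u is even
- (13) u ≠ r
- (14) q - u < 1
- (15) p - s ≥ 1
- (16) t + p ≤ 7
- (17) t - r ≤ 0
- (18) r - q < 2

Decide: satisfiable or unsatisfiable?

Satisfiable

Setting (p, q, r, s, t, u) = (2, 2, 2, 1, 2, 4) satisfies everything: constraint 1: p + u = 6; constraint 2: p + s = 3, and the others follow.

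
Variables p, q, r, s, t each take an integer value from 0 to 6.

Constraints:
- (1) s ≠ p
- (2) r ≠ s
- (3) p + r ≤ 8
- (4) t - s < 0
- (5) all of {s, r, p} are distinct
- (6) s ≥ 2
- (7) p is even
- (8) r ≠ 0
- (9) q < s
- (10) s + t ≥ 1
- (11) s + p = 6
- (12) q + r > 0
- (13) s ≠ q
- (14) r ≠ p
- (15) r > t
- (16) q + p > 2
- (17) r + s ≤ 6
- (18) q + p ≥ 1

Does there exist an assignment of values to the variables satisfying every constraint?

One satisfying assignment is p = 4, q = 0, r = 3, s = 2, t = 0.
For the less obvious constraints — constraint 3: p + r = 7; constraint 4: t - s = -2; constraint 10: s + t = 2 — and the others hold by inspection.

Satisfiable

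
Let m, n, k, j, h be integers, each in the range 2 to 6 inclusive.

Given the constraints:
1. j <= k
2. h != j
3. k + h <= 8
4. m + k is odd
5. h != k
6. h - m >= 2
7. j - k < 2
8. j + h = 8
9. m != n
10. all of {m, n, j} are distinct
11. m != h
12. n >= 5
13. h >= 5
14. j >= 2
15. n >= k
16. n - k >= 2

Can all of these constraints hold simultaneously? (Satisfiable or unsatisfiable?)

Take m = 3, n = 5, k = 2, j = 2, h = 6. Then constraint 3: k + h = 8; constraint 6: h - m = 3; constraint 7: j - k = 0, and every other listed constraint is also met.

Satisfiable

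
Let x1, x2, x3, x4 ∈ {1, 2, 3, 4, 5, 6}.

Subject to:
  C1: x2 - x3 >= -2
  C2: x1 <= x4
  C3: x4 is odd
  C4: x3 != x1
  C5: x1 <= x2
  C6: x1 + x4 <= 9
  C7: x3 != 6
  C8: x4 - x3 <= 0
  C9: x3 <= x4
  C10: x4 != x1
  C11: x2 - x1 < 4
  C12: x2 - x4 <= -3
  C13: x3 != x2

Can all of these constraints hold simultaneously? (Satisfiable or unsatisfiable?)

Constraints 1, 8, and 12 give x2 − x3 ≥ -2, x3 − x4 ≥ 0, x4 − x2 ≥ 3.
Adding all 3 inequalities: the left sides telescope to 0, and the right sides sum to (-2) + 0 + 3 = 1. So 0 ≥ 1, which is false.

Unsatisfiable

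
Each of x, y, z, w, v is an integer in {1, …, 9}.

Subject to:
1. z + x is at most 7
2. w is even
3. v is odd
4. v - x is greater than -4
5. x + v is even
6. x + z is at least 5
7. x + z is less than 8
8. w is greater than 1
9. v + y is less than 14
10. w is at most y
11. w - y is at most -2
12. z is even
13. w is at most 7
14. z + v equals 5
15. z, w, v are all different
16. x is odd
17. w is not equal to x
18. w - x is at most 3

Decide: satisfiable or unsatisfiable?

Setting (x, y, z, w, v) = (5, 8, 2, 6, 3) satisfies everything: constraint 1: z + x = 7; constraint 4: v - x = -2; constraint 6: x + z = 7, and the others follow.

Satisfiable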